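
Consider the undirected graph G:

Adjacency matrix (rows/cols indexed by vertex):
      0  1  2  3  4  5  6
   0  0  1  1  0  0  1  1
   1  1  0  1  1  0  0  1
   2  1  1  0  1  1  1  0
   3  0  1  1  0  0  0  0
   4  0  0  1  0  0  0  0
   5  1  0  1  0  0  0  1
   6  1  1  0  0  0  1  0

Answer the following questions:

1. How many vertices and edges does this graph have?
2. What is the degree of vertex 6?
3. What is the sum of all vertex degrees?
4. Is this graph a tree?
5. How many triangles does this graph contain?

Count: 7 vertices, 11 edges.
Vertex 6 has neighbors [0, 1, 5], degree = 3.
Handshaking lemma: 2 * 11 = 22.
A tree on 7 vertices has 6 edges. This graph has 11 edges (5 extra). Not a tree.
Number of triangles = 5.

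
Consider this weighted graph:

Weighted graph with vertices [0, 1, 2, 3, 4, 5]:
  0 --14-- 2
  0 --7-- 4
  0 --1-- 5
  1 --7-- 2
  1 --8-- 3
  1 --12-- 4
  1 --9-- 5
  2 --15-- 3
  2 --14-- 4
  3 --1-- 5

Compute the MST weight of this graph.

Applying Kruskal's algorithm (sort edges by weight, add if no cycle):
  Add (0,5) w=1
  Add (3,5) w=1
  Add (0,4) w=7
  Add (1,2) w=7
  Add (1,3) w=8
  Skip (1,5) w=9 (creates cycle)
  Skip (1,4) w=12 (creates cycle)
  Skip (0,2) w=14 (creates cycle)
  Skip (2,4) w=14 (creates cycle)
  Skip (2,3) w=15 (creates cycle)
MST weight = 24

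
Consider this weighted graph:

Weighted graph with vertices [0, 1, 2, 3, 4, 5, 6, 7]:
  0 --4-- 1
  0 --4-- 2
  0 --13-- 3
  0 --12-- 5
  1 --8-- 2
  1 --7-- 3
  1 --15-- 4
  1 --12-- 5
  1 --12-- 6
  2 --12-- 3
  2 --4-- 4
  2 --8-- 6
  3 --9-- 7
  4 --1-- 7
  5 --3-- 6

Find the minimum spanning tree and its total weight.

Applying Kruskal's algorithm (sort edges by weight, add if no cycle):
  Add (4,7) w=1
  Add (5,6) w=3
  Add (0,1) w=4
  Add (0,2) w=4
  Add (2,4) w=4
  Add (1,3) w=7
  Skip (1,2) w=8 (creates cycle)
  Add (2,6) w=8
  Skip (3,7) w=9 (creates cycle)
  Skip (0,5) w=12 (creates cycle)
  Skip (1,6) w=12 (creates cycle)
  Skip (1,5) w=12 (creates cycle)
  Skip (2,3) w=12 (creates cycle)
  Skip (0,3) w=13 (creates cycle)
  Skip (1,4) w=15 (creates cycle)
MST weight = 31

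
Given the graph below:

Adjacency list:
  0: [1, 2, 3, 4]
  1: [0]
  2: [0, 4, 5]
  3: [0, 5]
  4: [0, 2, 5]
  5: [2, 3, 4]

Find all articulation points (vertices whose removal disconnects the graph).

An articulation point is a vertex whose removal disconnects the graph.
Articulation points: [0]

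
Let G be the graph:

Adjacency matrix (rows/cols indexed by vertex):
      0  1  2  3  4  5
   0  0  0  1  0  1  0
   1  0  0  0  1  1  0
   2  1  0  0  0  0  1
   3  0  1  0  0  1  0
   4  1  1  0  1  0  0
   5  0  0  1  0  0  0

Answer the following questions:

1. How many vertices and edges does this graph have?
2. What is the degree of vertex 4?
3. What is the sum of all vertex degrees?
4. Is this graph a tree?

Count: 6 vertices, 6 edges.
Vertex 4 has neighbors [0, 1, 3], degree = 3.
Handshaking lemma: 2 * 6 = 12.
A tree on 6 vertices has 5 edges. This graph has 6 edges (1 extra). Not a tree.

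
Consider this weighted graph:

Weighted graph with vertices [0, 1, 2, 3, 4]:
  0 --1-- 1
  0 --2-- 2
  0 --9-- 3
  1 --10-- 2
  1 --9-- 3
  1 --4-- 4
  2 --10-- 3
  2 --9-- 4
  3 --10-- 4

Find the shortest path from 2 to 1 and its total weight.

Using Dijkstra's algorithm from vertex 2:
Shortest path: 2 -> 0 -> 1
Total weight: 2 + 1 = 3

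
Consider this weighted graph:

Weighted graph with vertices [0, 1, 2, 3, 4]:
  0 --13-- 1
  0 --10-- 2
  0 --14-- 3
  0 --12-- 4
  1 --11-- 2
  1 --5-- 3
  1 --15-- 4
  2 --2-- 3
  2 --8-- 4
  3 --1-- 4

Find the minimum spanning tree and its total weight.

Applying Kruskal's algorithm (sort edges by weight, add if no cycle):
  Add (3,4) w=1
  Add (2,3) w=2
  Add (1,3) w=5
  Skip (2,4) w=8 (creates cycle)
  Add (0,2) w=10
  Skip (1,2) w=11 (creates cycle)
  Skip (0,4) w=12 (creates cycle)
  Skip (0,1) w=13 (creates cycle)
  Skip (0,3) w=14 (creates cycle)
  Skip (1,4) w=15 (creates cycle)
MST weight = 18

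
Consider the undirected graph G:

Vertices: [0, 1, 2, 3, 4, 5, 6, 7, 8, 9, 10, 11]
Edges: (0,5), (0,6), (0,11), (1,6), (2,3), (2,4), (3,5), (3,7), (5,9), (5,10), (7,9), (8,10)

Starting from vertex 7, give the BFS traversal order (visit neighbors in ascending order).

BFS from vertex 7 (neighbors processed in ascending order):
Visit order: 7, 3, 9, 2, 5, 4, 0, 10, 6, 11, 8, 1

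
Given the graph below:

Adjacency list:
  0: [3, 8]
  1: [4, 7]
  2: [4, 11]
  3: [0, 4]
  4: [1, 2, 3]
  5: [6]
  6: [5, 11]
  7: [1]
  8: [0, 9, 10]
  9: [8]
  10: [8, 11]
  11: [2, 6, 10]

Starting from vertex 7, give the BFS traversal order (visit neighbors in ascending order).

BFS from vertex 7 (neighbors processed in ascending order):
Visit order: 7, 1, 4, 2, 3, 11, 0, 6, 10, 8, 5, 9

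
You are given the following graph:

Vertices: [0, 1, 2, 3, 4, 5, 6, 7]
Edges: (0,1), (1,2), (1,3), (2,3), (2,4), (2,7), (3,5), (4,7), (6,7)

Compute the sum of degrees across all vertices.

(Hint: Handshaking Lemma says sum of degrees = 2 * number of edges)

Count edges: 9 edges.
By Handshaking Lemma: sum of degrees = 2 * 9 = 18.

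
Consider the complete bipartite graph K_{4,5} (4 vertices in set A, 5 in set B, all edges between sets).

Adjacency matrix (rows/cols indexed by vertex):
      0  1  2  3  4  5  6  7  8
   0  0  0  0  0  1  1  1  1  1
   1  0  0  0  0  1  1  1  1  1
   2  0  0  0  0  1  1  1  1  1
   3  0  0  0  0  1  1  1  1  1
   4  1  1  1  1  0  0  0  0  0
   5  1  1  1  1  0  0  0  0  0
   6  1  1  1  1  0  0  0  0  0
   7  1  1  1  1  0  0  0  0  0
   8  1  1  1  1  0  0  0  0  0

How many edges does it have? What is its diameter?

K_{4,5} has 4 * 5 = 20 edges.
Any vertex reaches any opposite-side vertex in 1 step; same-side vertices reach in 2 steps via any opposite-side vertex.
Diameter = 2.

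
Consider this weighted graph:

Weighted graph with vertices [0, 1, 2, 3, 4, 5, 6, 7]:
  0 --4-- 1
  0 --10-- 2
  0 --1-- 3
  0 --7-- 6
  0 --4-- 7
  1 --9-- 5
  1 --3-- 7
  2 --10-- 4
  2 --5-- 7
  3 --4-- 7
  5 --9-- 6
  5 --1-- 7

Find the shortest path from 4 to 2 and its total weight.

Using Dijkstra's algorithm from vertex 4:
Shortest path: 4 -> 2
Total weight: 10 = 10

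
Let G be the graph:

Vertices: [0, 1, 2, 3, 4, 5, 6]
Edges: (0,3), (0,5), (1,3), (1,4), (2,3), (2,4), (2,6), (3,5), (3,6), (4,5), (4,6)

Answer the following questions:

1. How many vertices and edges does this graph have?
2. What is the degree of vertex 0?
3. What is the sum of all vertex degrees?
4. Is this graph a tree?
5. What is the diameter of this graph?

Count: 7 vertices, 11 edges.
Vertex 0 has neighbors [3, 5], degree = 2.
Handshaking lemma: 2 * 11 = 22.
A tree on 7 vertices has 6 edges. This graph has 11 edges (5 extra). Not a tree.
Diameter (longest shortest path) = 2.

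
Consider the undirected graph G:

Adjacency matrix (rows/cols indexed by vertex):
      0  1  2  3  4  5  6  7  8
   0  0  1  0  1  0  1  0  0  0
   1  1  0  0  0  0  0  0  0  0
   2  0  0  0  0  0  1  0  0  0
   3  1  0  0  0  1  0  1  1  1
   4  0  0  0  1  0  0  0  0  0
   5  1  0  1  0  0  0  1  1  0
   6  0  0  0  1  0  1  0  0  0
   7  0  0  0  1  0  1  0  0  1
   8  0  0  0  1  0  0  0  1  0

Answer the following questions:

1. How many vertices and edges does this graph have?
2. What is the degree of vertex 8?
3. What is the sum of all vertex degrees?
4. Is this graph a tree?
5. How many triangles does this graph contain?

Count: 9 vertices, 11 edges.
Vertex 8 has neighbors [3, 7], degree = 2.
Handshaking lemma: 2 * 11 = 22.
A tree on 9 vertices has 8 edges. This graph has 11 edges (3 extra). Not a tree.
Number of triangles = 1.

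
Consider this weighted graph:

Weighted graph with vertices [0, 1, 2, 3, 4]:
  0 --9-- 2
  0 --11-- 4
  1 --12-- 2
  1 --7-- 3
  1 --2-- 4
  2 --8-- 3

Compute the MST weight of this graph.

Applying Kruskal's algorithm (sort edges by weight, add if no cycle):
  Add (1,4) w=2
  Add (1,3) w=7
  Add (2,3) w=8
  Add (0,2) w=9
  Skip (0,4) w=11 (creates cycle)
  Skip (1,2) w=12 (creates cycle)
MST weight = 26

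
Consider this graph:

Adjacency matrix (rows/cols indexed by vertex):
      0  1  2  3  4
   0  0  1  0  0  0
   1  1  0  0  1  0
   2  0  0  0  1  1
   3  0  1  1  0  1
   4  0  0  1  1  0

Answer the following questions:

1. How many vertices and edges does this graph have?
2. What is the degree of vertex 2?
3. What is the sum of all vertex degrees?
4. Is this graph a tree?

Count: 5 vertices, 5 edges.
Vertex 2 has neighbors [3, 4], degree = 2.
Handshaking lemma: 2 * 5 = 10.
A tree on 5 vertices has 4 edges. This graph has 5 edges (1 extra). Not a tree.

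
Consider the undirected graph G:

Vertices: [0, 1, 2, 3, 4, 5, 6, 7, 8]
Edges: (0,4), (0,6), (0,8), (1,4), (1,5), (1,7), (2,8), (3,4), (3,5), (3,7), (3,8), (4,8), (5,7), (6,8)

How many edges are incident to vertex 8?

Vertex 8 has neighbors [0, 2, 3, 4, 6], so deg(8) = 5.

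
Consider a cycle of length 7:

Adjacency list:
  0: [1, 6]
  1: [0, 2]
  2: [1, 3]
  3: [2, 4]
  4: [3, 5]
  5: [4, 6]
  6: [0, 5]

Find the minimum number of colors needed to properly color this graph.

This is an odd cycle (C_7). Odd cycles are not bipartite (any 2-coloring forces two adjacent vertices to match), and 3 colors suffice.
Chromatic number = 3.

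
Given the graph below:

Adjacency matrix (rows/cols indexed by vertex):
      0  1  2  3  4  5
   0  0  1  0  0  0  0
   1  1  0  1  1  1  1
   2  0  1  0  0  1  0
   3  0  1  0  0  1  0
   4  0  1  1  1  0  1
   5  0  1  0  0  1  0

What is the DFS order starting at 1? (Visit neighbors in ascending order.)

DFS from vertex 1 (neighbors processed in ascending order):
Visit order: 1, 0, 2, 4, 3, 5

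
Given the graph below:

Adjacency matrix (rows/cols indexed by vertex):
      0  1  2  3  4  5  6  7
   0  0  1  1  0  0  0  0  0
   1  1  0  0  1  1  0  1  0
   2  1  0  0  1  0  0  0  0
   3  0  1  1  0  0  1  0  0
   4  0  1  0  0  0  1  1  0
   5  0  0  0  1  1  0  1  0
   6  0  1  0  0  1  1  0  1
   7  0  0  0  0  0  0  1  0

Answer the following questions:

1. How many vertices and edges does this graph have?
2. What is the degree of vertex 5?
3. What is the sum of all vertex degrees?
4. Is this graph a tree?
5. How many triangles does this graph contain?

Count: 8 vertices, 11 edges.
Vertex 5 has neighbors [3, 4, 6], degree = 3.
Handshaking lemma: 2 * 11 = 22.
A tree on 8 vertices has 7 edges. This graph has 11 edges (4 extra). Not a tree.
Number of triangles = 2.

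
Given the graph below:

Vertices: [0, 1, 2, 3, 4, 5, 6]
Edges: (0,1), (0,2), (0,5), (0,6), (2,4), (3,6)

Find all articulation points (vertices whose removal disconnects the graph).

An articulation point is a vertex whose removal disconnects the graph.
Articulation points: [0, 2, 6]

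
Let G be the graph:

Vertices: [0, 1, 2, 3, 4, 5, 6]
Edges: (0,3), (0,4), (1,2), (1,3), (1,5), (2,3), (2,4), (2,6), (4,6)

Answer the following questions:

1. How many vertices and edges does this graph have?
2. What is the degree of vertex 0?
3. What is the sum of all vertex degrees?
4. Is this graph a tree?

Count: 7 vertices, 9 edges.
Vertex 0 has neighbors [3, 4], degree = 2.
Handshaking lemma: 2 * 9 = 18.
A tree on 7 vertices has 6 edges. This graph has 9 edges (3 extra). Not a tree.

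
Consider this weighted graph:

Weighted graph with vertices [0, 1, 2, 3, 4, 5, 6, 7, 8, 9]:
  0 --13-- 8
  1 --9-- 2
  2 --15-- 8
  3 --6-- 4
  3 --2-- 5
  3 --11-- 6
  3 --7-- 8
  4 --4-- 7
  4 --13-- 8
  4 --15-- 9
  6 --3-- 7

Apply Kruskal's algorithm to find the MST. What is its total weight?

Applying Kruskal's algorithm (sort edges by weight, add if no cycle):
  Add (3,5) w=2
  Add (6,7) w=3
  Add (4,7) w=4
  Add (3,4) w=6
  Add (3,8) w=7
  Add (1,2) w=9
  Skip (3,6) w=11 (creates cycle)
  Add (0,8) w=13
  Skip (4,8) w=13 (creates cycle)
  Add (2,8) w=15
  Add (4,9) w=15
MST weight = 74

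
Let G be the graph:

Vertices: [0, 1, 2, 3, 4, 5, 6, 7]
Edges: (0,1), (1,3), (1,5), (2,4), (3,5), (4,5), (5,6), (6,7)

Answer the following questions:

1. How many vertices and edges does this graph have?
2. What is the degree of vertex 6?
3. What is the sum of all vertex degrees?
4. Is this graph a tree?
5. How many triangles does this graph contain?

Count: 8 vertices, 8 edges.
Vertex 6 has neighbors [5, 7], degree = 2.
Handshaking lemma: 2 * 8 = 16.
A tree on 8 vertices has 7 edges. This graph has 8 edges (1 extra). Not a tree.
Number of triangles = 1.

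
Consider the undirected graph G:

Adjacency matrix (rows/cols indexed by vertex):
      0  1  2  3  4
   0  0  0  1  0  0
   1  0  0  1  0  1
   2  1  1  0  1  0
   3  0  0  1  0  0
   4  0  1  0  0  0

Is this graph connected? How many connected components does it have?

Checking connectivity: the graph has 1 connected component(s).
All vertices are reachable from each other. The graph IS connected.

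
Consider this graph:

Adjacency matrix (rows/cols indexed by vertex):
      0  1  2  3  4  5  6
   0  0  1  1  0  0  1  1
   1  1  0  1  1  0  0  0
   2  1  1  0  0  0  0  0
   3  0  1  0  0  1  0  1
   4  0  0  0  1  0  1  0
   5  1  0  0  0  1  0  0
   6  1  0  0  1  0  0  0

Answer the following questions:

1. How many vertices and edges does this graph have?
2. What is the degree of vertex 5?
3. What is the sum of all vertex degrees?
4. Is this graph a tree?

Count: 7 vertices, 9 edges.
Vertex 5 has neighbors [0, 4], degree = 2.
Handshaking lemma: 2 * 9 = 18.
A tree on 7 vertices has 6 edges. This graph has 9 edges (3 extra). Not a tree.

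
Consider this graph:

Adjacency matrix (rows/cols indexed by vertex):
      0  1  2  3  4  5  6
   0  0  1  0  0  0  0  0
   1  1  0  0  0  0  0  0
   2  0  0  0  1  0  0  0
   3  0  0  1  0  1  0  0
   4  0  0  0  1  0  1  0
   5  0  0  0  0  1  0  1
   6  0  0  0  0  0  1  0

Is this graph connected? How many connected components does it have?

Checking connectivity: the graph has 2 connected component(s).
Components: [[0, 1], [2, 3, 4, 5, 6]]. The graph is NOT connected.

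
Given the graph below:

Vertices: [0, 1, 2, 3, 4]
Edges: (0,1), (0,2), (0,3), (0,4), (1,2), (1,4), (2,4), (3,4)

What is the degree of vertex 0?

Vertex 0 has neighbors [1, 2, 3, 4], so deg(0) = 4.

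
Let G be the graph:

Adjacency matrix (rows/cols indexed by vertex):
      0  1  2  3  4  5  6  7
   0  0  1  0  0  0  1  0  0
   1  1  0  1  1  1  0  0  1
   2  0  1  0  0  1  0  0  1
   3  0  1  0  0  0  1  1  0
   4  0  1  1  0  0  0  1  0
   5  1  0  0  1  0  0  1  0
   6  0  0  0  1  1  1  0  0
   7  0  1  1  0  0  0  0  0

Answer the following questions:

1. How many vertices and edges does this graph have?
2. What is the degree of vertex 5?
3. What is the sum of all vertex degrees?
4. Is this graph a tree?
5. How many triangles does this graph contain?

Count: 8 vertices, 12 edges.
Vertex 5 has neighbors [0, 3, 6], degree = 3.
Handshaking lemma: 2 * 12 = 24.
A tree on 8 vertices has 7 edges. This graph has 12 edges (5 extra). Not a tree.
Number of triangles = 3.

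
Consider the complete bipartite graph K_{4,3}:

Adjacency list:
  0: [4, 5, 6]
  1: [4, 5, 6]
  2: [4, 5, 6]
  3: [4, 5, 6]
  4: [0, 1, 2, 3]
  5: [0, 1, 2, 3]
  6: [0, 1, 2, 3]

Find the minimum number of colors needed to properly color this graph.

K_{4,3} is bipartite: vertices split into two independent sets of size 4 and 3.
Color one set 0, the other 1. No adjacent vertices share a color.
Chromatic number = 2.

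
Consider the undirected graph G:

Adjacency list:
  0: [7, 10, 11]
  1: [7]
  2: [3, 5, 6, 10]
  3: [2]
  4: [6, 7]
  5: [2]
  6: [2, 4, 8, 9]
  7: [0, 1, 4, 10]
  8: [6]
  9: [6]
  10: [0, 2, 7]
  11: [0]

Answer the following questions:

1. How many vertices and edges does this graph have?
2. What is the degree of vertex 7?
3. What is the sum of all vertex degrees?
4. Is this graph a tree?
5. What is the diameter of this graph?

Count: 12 vertices, 13 edges.
Vertex 7 has neighbors [0, 1, 4, 10], degree = 4.
Handshaking lemma: 2 * 13 = 26.
A tree on 12 vertices has 11 edges. This graph has 13 edges (2 extra). Not a tree.
Diameter (longest shortest path) = 5.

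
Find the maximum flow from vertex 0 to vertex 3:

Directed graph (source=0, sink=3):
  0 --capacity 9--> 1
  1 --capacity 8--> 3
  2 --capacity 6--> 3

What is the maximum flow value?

Computing max flow:
  Flow on (0->1): 8/9
  Flow on (1->3): 8/8
Maximum flow = 8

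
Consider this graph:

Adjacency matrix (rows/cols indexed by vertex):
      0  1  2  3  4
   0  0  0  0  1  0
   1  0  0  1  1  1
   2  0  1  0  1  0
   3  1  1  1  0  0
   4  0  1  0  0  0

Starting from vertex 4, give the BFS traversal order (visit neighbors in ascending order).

BFS from vertex 4 (neighbors processed in ascending order):
Visit order: 4, 1, 2, 3, 0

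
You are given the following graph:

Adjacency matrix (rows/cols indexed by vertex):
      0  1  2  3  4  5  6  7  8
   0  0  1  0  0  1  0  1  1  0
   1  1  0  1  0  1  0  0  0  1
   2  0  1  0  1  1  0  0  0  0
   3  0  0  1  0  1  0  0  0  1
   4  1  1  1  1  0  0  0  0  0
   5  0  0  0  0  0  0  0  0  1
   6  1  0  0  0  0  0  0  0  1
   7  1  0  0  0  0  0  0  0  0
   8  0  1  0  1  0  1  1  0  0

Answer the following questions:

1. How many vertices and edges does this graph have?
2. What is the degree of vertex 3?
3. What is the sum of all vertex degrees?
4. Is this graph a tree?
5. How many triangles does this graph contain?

Count: 9 vertices, 13 edges.
Vertex 3 has neighbors [2, 4, 8], degree = 3.
Handshaking lemma: 2 * 13 = 26.
A tree on 9 vertices has 8 edges. This graph has 13 edges (5 extra). Not a tree.
Number of triangles = 3.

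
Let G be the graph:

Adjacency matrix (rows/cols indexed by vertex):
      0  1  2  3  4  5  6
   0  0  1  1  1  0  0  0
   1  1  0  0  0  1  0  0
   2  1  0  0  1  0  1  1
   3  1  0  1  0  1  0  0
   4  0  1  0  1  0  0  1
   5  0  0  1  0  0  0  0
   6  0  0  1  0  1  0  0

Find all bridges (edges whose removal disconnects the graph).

A bridge is an edge whose removal increases the number of connected components.
Bridges found: (2,5)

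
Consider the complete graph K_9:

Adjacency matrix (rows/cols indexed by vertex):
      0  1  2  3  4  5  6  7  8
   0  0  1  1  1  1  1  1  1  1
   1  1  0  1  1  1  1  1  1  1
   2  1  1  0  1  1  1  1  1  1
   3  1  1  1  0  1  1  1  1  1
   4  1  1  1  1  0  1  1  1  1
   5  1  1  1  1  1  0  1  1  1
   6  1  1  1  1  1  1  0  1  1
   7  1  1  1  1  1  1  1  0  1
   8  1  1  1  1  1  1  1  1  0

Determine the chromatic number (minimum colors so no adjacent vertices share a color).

In K_9, every vertex is adjacent to every other vertex.
Each vertex needs a unique color.
Chromatic number = 9.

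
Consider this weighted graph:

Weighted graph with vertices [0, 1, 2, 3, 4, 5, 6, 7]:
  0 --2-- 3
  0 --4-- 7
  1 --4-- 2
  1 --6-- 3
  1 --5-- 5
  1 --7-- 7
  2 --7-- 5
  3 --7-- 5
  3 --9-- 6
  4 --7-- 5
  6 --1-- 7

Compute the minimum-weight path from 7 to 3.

Using Dijkstra's algorithm from vertex 7:
Shortest path: 7 -> 0 -> 3
Total weight: 4 + 2 = 6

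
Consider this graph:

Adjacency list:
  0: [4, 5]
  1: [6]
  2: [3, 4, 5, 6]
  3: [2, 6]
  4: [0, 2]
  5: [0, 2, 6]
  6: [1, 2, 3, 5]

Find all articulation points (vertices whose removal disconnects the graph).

An articulation point is a vertex whose removal disconnects the graph.
Articulation points: [6]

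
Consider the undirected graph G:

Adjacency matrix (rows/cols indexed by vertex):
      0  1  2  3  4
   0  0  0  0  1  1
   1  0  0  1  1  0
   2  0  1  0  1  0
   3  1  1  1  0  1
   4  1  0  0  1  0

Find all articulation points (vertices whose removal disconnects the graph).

An articulation point is a vertex whose removal disconnects the graph.
Articulation points: [3]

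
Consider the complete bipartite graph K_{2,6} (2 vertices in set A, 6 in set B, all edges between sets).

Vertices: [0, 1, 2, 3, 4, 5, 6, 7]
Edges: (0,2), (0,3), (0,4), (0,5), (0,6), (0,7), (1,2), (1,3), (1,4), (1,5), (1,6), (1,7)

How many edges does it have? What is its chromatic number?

K_{2,6} has 2 * 6 = 12 edges.
Bipartite graphs have chromatic number 2 (color each partition differently).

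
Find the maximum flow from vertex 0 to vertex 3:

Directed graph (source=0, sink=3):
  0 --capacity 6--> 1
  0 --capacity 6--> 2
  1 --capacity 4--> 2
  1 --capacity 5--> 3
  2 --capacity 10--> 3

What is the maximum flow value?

Computing max flow:
  Flow on (0->1): 6/6
  Flow on (0->2): 6/6
  Flow on (1->2): 1/4
  Flow on (1->3): 5/5
  Flow on (2->3): 7/10
Maximum flow = 12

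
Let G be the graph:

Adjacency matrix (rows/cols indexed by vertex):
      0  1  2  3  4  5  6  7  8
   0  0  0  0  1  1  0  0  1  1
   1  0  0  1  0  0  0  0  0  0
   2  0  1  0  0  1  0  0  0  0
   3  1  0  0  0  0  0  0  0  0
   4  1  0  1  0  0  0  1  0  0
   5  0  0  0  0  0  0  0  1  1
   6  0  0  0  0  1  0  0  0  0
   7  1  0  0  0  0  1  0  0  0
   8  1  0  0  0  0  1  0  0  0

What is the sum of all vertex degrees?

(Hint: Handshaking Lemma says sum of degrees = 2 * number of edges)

Count edges: 9 edges.
By Handshaking Lemma: sum of degrees = 2 * 9 = 18.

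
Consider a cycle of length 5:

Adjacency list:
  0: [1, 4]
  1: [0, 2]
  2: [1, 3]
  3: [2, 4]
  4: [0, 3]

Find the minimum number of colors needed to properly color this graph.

This is an odd cycle (C_5). Odd cycles are not bipartite (any 2-coloring forces two adjacent vertices to match), and 3 colors suffice.
Chromatic number = 3.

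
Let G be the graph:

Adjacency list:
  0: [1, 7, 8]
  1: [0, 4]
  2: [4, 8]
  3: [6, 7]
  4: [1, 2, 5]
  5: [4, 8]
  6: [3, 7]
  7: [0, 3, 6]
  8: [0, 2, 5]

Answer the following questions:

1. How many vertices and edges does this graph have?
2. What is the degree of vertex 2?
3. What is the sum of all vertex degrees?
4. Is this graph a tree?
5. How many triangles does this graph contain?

Count: 9 vertices, 11 edges.
Vertex 2 has neighbors [4, 8], degree = 2.
Handshaking lemma: 2 * 11 = 22.
A tree on 9 vertices has 8 edges. This graph has 11 edges (3 extra). Not a tree.
Number of triangles = 1.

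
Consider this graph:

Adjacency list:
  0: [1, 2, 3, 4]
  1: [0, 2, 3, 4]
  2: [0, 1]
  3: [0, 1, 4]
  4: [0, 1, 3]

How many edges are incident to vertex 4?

Vertex 4 has neighbors [0, 1, 3], so deg(4) = 3.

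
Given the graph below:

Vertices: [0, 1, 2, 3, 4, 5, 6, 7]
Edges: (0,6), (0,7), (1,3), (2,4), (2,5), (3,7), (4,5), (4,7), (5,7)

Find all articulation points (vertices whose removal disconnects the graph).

An articulation point is a vertex whose removal disconnects the graph.
Articulation points: [0, 3, 7]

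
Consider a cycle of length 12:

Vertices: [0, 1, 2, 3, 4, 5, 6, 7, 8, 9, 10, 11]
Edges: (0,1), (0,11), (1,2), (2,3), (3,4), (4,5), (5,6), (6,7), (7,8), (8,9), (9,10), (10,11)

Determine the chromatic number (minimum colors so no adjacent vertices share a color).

This is an even cycle (C_12). Even cycles are bipartite.
Chromatic number = 2.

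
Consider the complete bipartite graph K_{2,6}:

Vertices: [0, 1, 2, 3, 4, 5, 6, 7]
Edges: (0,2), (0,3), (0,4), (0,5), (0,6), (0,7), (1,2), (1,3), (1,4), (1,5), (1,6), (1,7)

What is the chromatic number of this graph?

K_{2,6} is bipartite: vertices split into two independent sets of size 2 and 6.
Color one set 0, the other 1. No adjacent vertices share a color.
Chromatic number = 2.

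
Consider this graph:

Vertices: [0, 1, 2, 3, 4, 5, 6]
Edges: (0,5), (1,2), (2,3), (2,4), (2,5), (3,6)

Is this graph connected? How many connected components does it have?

Checking connectivity: the graph has 1 connected component(s).
All vertices are reachable from each other. The graph IS connected.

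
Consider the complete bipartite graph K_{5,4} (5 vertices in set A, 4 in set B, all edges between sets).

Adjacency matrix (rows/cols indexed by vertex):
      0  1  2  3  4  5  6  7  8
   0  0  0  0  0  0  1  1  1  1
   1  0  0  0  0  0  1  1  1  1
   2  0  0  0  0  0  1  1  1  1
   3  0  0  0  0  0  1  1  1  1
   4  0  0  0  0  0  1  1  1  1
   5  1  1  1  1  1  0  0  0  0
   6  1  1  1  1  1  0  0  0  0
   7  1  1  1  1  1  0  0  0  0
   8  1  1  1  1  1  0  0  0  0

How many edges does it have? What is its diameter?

K_{5,4} has 5 * 4 = 20 edges.
Any vertex reaches any opposite-side vertex in 1 step; same-side vertices reach in 2 steps via any opposite-side vertex.
Diameter = 2.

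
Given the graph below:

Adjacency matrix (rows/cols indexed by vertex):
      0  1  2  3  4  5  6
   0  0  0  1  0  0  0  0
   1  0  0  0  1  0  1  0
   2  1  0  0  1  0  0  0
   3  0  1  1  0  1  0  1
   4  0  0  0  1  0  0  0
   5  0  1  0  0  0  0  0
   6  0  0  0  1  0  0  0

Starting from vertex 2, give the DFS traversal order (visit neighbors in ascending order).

DFS from vertex 2 (neighbors processed in ascending order):
Visit order: 2, 0, 3, 1, 5, 4, 6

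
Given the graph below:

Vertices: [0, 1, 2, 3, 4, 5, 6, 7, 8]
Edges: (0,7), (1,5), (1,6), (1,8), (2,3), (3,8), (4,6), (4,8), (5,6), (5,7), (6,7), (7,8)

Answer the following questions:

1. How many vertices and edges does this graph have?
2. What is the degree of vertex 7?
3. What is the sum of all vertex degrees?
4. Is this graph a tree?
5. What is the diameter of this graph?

Count: 9 vertices, 12 edges.
Vertex 7 has neighbors [0, 5, 6, 8], degree = 4.
Handshaking lemma: 2 * 12 = 24.
A tree on 9 vertices has 8 edges. This graph has 12 edges (4 extra). Not a tree.
Diameter (longest shortest path) = 4.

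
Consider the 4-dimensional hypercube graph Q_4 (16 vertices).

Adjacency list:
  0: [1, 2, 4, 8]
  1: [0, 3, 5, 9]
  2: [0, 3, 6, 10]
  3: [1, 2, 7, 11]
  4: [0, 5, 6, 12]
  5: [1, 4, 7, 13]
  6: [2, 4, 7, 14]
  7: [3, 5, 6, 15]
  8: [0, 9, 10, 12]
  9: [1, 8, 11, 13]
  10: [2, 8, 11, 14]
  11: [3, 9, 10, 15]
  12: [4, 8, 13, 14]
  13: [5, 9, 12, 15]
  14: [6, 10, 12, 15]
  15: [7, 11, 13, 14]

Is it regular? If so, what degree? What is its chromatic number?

In Q_4, every vertex has exactly 4 neighbors (flip one of 4 bits), so it is 4-regular.
Q_4 is bipartite (partition by bit-parity), so chromatic number = 2.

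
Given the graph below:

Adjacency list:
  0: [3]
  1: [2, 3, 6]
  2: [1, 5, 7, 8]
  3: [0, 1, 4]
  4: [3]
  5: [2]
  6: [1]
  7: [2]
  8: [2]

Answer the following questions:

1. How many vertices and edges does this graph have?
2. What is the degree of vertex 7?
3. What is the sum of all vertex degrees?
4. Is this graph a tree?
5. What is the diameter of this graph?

Count: 9 vertices, 8 edges.
Vertex 7 has neighbors [2], degree = 1.
Handshaking lemma: 2 * 8 = 16.
A graph is a tree iff it is connected and has exactly n-1 edges. This graph is connected (all 9 vertices in one component) and has 9-1 = 8 edges. It is a tree.
Diameter (longest shortest path) = 4.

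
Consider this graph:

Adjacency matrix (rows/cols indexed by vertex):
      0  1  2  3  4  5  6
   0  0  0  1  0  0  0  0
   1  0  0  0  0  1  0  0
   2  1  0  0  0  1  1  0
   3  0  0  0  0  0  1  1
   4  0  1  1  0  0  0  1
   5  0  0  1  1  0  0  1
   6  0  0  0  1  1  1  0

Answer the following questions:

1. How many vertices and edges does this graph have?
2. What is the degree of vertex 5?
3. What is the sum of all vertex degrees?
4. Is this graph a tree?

Count: 7 vertices, 8 edges.
Vertex 5 has neighbors [2, 3, 6], degree = 3.
Handshaking lemma: 2 * 8 = 16.
A tree on 7 vertices has 6 edges. This graph has 8 edges (2 extra). Not a tree.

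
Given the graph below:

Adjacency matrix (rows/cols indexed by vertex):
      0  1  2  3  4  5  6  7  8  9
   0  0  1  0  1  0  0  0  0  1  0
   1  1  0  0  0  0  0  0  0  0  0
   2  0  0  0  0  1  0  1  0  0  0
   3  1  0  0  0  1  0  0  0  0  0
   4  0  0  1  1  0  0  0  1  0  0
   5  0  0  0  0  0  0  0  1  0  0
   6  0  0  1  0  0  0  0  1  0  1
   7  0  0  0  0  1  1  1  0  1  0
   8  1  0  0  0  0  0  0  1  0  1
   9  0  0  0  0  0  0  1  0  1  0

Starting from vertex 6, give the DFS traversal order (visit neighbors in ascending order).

DFS from vertex 6 (neighbors processed in ascending order):
Visit order: 6, 2, 4, 3, 0, 1, 8, 7, 5, 9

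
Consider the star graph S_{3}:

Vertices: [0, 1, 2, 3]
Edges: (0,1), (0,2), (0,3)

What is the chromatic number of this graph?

S_{3} has one hub adjacent to 3 leaves; leaves are pairwise non-adjacent.
Color the hub 0 and every leaf 1.
Chromatic number = 2.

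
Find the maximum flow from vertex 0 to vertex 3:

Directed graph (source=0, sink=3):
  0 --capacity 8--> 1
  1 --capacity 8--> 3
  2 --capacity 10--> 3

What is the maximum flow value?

Computing max flow:
  Flow on (0->1): 8/8
  Flow on (1->3): 8/8
Maximum flow = 8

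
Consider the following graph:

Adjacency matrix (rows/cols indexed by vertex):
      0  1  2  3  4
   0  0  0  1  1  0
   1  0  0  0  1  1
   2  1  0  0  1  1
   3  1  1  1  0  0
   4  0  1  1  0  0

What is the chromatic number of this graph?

The graph has a maximum clique of size 3 (lower bound on chromatic number).
A valid 3-coloring: {0: 2, 1: 0, 2: 0, 3: 1, 4: 1}.
Chromatic number = 3.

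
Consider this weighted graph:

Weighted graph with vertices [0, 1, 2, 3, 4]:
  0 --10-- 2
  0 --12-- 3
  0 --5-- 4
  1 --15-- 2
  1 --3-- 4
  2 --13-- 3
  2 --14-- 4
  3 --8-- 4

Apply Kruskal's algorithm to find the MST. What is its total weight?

Applying Kruskal's algorithm (sort edges by weight, add if no cycle):
  Add (1,4) w=3
  Add (0,4) w=5
  Add (3,4) w=8
  Add (0,2) w=10
  Skip (0,3) w=12 (creates cycle)
  Skip (2,3) w=13 (creates cycle)
  Skip (2,4) w=14 (creates cycle)
  Skip (1,2) w=15 (creates cycle)
MST weight = 26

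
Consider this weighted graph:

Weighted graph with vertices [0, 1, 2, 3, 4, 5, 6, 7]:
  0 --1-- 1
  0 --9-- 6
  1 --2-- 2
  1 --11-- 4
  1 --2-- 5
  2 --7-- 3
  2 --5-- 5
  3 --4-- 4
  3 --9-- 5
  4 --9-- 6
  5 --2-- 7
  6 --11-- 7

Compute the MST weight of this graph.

Applying Kruskal's algorithm (sort edges by weight, add if no cycle):
  Add (0,1) w=1
  Add (1,2) w=2
  Add (1,5) w=2
  Add (5,7) w=2
  Add (3,4) w=4
  Skip (2,5) w=5 (creates cycle)
  Add (2,3) w=7
  Add (0,6) w=9
  Skip (3,5) w=9 (creates cycle)
  Skip (4,6) w=9 (creates cycle)
  Skip (1,4) w=11 (creates cycle)
  Skip (6,7) w=11 (creates cycle)
MST weight = 27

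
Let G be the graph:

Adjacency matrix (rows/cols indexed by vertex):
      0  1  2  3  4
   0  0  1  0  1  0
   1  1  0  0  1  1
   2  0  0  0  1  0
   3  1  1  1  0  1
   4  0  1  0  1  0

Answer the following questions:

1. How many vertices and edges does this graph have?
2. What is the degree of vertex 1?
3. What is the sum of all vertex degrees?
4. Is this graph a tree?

Count: 5 vertices, 6 edges.
Vertex 1 has neighbors [0, 3, 4], degree = 3.
Handshaking lemma: 2 * 6 = 12.
A tree on 5 vertices has 4 edges. This graph has 6 edges (2 extra). Not a tree.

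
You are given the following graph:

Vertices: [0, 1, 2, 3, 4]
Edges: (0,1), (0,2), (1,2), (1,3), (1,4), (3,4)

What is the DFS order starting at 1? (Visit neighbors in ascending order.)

DFS from vertex 1 (neighbors processed in ascending order):
Visit order: 1, 0, 2, 3, 4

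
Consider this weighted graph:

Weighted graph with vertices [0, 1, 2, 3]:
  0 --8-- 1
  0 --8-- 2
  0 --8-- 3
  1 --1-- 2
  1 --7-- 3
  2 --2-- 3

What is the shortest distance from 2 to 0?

Using Dijkstra's algorithm from vertex 2:
Shortest path: 2 -> 0
Total weight: 8 = 8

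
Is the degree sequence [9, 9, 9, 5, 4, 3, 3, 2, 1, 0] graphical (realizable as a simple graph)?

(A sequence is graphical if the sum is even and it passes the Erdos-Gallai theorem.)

Sum of degrees = 45. Sum is odd, so the sequence is NOT graphical.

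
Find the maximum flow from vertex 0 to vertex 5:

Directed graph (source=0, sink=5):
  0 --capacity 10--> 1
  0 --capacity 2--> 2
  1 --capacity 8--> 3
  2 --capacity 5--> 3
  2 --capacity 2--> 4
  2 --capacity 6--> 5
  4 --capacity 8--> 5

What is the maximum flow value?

Computing max flow:
  Flow on (0->2): 2/2
  Flow on (2->5): 2/6
Maximum flow = 2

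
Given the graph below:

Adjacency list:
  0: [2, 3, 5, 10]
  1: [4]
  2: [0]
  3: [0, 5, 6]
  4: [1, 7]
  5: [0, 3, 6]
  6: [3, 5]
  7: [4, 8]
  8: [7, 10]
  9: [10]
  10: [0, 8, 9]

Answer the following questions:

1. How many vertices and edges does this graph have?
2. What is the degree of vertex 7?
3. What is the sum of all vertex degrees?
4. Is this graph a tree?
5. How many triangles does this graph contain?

Count: 11 vertices, 12 edges.
Vertex 7 has neighbors [4, 8], degree = 2.
Handshaking lemma: 2 * 12 = 24.
A tree on 11 vertices has 10 edges. This graph has 12 edges (2 extra). Not a tree.
Number of triangles = 2.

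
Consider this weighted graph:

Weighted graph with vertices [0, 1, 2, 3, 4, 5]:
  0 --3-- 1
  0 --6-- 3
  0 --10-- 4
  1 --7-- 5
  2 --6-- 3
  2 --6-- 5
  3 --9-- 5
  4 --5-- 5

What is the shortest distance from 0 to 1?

Using Dijkstra's algorithm from vertex 0:
Shortest path: 0 -> 1
Total weight: 3 = 3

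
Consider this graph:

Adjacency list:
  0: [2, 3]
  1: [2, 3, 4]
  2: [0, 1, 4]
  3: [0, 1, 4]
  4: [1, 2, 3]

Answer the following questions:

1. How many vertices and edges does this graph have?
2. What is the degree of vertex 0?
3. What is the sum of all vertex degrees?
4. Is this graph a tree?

Count: 5 vertices, 7 edges.
Vertex 0 has neighbors [2, 3], degree = 2.
Handshaking lemma: 2 * 7 = 14.
A tree on 5 vertices has 4 edges. This graph has 7 edges (3 extra). Not a tree.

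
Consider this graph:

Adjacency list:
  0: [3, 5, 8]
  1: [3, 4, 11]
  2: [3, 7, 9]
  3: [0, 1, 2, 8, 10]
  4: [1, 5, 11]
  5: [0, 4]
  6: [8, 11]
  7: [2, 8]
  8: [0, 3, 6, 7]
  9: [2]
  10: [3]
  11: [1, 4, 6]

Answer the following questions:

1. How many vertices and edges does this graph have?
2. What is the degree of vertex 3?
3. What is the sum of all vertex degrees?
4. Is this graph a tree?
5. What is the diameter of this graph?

Count: 12 vertices, 16 edges.
Vertex 3 has neighbors [0, 1, 2, 8, 10], degree = 5.
Handshaking lemma: 2 * 16 = 32.
A tree on 12 vertices has 11 edges. This graph has 16 edges (5 extra). Not a tree.
Diameter (longest shortest path) = 4.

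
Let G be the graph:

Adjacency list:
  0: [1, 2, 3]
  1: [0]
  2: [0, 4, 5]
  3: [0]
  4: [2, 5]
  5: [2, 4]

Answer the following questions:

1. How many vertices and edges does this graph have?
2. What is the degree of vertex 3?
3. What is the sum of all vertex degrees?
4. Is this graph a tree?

Count: 6 vertices, 6 edges.
Vertex 3 has neighbors [0], degree = 1.
Handshaking lemma: 2 * 6 = 12.
A tree on 6 vertices has 5 edges. This graph has 6 edges (1 extra). Not a tree.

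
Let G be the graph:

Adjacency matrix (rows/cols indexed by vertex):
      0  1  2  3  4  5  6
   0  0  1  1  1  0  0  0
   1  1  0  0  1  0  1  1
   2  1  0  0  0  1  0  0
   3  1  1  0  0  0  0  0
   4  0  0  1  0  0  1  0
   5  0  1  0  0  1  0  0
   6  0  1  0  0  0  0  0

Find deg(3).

Vertex 3 has neighbors [0, 1], so deg(3) = 2.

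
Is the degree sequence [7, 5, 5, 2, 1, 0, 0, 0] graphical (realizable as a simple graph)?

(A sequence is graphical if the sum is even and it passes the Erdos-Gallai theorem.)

Sum of degrees = 20. Sum is even but fails Erdos-Gallai. The sequence is NOT graphical.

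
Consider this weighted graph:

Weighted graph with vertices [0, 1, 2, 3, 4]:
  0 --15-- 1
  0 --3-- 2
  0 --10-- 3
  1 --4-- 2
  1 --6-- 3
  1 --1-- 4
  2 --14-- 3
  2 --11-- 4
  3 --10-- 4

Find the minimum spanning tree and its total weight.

Applying Kruskal's algorithm (sort edges by weight, add if no cycle):
  Add (1,4) w=1
  Add (0,2) w=3
  Add (1,2) w=4
  Add (1,3) w=6
  Skip (0,3) w=10 (creates cycle)
  Skip (3,4) w=10 (creates cycle)
  Skip (2,4) w=11 (creates cycle)
  Skip (2,3) w=14 (creates cycle)
  Skip (0,1) w=15 (creates cycle)
MST weight = 14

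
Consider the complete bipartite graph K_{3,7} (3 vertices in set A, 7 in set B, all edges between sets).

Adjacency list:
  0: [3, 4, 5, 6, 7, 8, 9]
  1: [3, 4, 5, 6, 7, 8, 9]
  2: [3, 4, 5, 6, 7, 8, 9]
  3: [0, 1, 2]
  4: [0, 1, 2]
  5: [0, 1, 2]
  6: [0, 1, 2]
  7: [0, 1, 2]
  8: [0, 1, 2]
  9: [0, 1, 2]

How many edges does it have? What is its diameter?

K_{3,7} has 3 * 7 = 21 edges.
Any vertex reaches any opposite-side vertex in 1 step; same-side vertices reach in 2 steps via any opposite-side vertex.
Diameter = 2.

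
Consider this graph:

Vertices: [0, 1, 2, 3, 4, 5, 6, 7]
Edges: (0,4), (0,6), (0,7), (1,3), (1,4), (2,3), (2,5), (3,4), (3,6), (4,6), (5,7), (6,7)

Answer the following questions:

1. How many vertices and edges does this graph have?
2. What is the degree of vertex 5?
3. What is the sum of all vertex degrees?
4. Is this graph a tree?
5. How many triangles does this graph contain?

Count: 8 vertices, 12 edges.
Vertex 5 has neighbors [2, 7], degree = 2.
Handshaking lemma: 2 * 12 = 24.
A tree on 8 vertices has 7 edges. This graph has 12 edges (5 extra). Not a tree.
Number of triangles = 4.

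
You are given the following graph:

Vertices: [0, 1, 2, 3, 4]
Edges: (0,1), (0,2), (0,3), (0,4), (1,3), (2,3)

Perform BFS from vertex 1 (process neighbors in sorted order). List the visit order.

BFS from vertex 1 (neighbors processed in ascending order):
Visit order: 1, 0, 3, 2, 4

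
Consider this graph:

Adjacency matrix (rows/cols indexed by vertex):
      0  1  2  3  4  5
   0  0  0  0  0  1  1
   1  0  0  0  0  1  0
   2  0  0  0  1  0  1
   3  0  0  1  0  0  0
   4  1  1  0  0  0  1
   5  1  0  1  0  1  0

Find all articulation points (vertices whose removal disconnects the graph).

An articulation point is a vertex whose removal disconnects the graph.
Articulation points: [2, 4, 5]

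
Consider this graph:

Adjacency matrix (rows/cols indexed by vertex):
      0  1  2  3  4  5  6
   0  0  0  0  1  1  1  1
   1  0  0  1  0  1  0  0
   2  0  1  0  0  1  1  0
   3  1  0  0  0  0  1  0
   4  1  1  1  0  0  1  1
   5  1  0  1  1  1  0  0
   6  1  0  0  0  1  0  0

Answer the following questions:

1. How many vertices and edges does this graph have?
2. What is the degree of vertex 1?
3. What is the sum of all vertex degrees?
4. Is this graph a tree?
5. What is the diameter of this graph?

Count: 7 vertices, 11 edges.
Vertex 1 has neighbors [2, 4], degree = 2.
Handshaking lemma: 2 * 11 = 22.
A tree on 7 vertices has 6 edges. This graph has 11 edges (5 extra). Not a tree.
Diameter (longest shortest path) = 3.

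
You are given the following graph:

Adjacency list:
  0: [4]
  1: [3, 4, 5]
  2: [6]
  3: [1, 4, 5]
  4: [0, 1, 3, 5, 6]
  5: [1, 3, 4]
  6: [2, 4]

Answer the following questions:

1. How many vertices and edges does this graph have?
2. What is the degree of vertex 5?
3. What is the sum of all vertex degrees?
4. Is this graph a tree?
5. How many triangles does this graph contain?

Count: 7 vertices, 9 edges.
Vertex 5 has neighbors [1, 3, 4], degree = 3.
Handshaking lemma: 2 * 9 = 18.
A tree on 7 vertices has 6 edges. This graph has 9 edges (3 extra). Not a tree.
Number of triangles = 4.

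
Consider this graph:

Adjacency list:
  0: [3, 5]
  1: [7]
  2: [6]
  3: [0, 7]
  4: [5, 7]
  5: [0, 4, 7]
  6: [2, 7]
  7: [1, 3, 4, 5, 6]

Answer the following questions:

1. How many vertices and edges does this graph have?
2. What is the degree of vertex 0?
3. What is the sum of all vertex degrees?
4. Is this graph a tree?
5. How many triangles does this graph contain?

Count: 8 vertices, 9 edges.
Vertex 0 has neighbors [3, 5], degree = 2.
Handshaking lemma: 2 * 9 = 18.
A tree on 8 vertices has 7 edges. This graph has 9 edges (2 extra). Not a tree.
Number of triangles = 1.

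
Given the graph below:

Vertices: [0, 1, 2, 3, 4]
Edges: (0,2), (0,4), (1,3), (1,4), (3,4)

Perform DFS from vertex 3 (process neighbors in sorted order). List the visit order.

DFS from vertex 3 (neighbors processed in ascending order):
Visit order: 3, 1, 4, 0, 2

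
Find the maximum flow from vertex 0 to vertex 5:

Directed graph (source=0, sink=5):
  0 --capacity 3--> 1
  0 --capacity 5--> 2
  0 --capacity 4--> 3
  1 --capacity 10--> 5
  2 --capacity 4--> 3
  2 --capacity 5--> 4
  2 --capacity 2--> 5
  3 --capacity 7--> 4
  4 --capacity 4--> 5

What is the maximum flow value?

Computing max flow:
  Flow on (0->1): 3/3
  Flow on (0->2): 2/5
  Flow on (0->3): 4/4
  Flow on (1->5): 3/10
  Flow on (2->5): 2/2
  Flow on (3->4): 4/7
  Flow on (4->5): 4/4
Maximum flow = 9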